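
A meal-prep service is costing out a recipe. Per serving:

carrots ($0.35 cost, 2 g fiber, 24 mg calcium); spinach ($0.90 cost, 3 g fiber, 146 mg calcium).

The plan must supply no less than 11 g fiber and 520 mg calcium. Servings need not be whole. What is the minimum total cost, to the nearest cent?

$3.25

Compare the cost at each extreme point of the feasible region.
carrots only: max(11/2, 520/24) = 21.67 servings → $7.58.
spinach only: max(11/3, 520/146) = 3.667 servings → $3.30.
carrots + spinach with both tight: 0.2091 servings and 3.527 servings → $3.25.
So the least-cost plan costs $3.25.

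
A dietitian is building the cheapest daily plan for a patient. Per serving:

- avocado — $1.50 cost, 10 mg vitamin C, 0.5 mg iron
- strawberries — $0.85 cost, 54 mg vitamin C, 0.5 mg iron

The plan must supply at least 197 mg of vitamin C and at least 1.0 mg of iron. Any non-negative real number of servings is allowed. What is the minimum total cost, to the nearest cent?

avocado only: max(197/10, 1.0/0.5) = 19.7 servings → $29.55.
strawberries only: max(197/54, 1.0/0.5) = 3.648 servings → $3.10.
avocado + strawberries: the both-tight solution has a negative serving — not a feasible corner.
Cheapest feasible corner: $3.10.

$3.10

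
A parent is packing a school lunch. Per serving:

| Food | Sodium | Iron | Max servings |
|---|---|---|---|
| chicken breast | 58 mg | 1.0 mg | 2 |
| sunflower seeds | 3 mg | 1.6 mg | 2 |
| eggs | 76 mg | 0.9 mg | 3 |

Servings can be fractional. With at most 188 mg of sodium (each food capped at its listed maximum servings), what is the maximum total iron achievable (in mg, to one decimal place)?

Iron per mg sodium: sunflower seeds 0.5333, chicken breast 0.01724, eggs 0.01184.
Take 2 servings of sunflower seeds: uses 6 mg sodium, +3.2 mg iron (running total 3.2 mg).
Take 2 servings of chicken breast: uses 116 mg sodium, +2.0 mg iron (running total 5.2 mg).
Take 0.8684 servings of eggs: uses 66 mg sodium, +0.8 mg iron (running total 6.0 mg).
Greedy by best ratio exhausts the sodium allowance optimally: 6.0 mg.

6.0 mg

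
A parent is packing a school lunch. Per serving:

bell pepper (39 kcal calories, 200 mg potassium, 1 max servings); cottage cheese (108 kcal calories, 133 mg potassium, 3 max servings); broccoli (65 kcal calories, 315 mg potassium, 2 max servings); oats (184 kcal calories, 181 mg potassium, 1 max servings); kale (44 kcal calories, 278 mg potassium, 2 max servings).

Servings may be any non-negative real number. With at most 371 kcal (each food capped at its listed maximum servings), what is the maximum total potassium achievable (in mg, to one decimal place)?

Potassium per kcal: kale 6.318, bell pepper 5.128, broccoli 4.846, cottage cheese 1.231, oats 0.9837.
Take 2 servings of kale: uses 88 kcal, +556.0 mg potassium (running total 556.0 mg).
Take 1 serving of bell pepper: uses 39 kcal, +200.0 mg potassium (running total 756.0 mg).
Take 2 servings of broccoli: uses 130 kcal, +630.0 mg potassium (running total 1386.0 mg).
Take 1.056 servings of cottage cheese: uses 114 kcal, +140.4 mg potassium (running total 1526.4 mg).
Greedy by best ratio exhausts the calories allowance optimally: 1526.4 mg.

1526.4 mg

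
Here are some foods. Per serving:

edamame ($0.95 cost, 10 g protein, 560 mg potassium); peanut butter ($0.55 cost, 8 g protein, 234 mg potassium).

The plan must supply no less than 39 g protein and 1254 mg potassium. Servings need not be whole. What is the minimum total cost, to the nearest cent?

For a min-cost LP with two ≥-constraints, a basic feasible solution has at most two positive variables.
edamame only: max(39/10, 1254/560) = 3.9 servings → $3.71.
peanut butter only: max(39/8, 1254/234) = 5.359 servings → $2.95.
edamame + peanut butter with both tight: 0.4234 servings and 4.346 servings → $2.79.
So the least-cost plan costs $2.79.

$2.79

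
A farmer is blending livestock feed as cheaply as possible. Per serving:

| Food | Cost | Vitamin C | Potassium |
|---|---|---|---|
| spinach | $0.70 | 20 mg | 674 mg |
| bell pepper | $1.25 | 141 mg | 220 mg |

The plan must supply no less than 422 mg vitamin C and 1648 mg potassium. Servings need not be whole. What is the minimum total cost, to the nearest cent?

Check every corner: each single food scaled to meet both minima, and each pair solved so both constraints bind.
spinach only: max(422/20, 1648/674) = 21.1 servings → $14.77.
bell pepper only: max(422/141, 1648/220) = 7.491 servings → $9.36.
spinach + bell pepper with both tight: 1.539 servings and 2.775 servings → $4.55.
Cheapest feasible corner: $4.55.

$4.55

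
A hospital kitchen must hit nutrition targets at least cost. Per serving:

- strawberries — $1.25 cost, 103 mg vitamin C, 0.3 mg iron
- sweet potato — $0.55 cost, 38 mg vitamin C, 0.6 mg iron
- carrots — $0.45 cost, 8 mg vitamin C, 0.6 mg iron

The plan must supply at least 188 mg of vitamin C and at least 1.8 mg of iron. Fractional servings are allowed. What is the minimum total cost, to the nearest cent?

$2.51

Minimising a linear cost over {vitamin C ≥ 188, iron ≥ 1.8, servings ≥ 0} — the optimum is at a vertex, using one or two foods.
strawberries only: max(188/103, 1.8/0.3) = 6 servings → $7.50.
sweet potato only: max(188/38, 1.8/0.6) = 4.947 servings → $2.72.
carrots only: max(188/8, 1.8/0.6) = 23.5 servings → $10.57.
strawberries + sweet potato with both tight: 0.881 servings and 2.56 servings → $2.51.
strawberries + carrots with both tight: 1.657 servings and 2.172 servings → $3.05.
sweet potato + carrots: intersection lies outside the first quadrant.
Cheapest feasible corner: $2.51.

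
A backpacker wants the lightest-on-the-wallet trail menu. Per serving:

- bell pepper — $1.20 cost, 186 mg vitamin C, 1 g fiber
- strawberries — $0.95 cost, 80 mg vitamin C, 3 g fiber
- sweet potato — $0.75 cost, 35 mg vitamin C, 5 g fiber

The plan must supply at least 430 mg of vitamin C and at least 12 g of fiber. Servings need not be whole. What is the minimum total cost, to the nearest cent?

At the optimum either one food covers both requirements or two foods hit both targets exactly; no other combination can be cheaper.
bell pepper only: max(430/186, 12/1) = 12 servings → $14.40.
strawberries only: max(430/80, 12/3) = 5.375 servings → $5.11.
sweet potato only: max(430/35, 12/5) = 12.29 servings → $9.21.
bell pepper + strawberries with both tight: 0.6904 servings and 3.77 servings → $4.41.
bell pepper + sweet potato with both tight: 1.933 servings and 2.013 servings → $3.83.
strawberries + sweet potato: the both-tight solution has a negative serving — not a feasible corner.
The minimum over all feasible corners is $3.83.

$3.83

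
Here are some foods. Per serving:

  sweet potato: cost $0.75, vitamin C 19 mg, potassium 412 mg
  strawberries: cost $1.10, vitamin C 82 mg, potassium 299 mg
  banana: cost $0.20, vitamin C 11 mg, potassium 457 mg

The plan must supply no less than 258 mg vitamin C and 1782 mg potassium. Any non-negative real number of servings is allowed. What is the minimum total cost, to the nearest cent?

$3.57

Minimising a linear cost over {vitamin C ≥ 258, potassium ≥ 1782, servings ≥ 0} — the optimum is at a vertex, using one or two foods.
sweet potato only: max(258/19, 1782/412) = 13.58 servings → $10.18.
strawberries only: max(258/82, 1782/299) = 5.96 servings → $6.56.
banana only: max(258/11, 1782/457) = 23.45 servings → $4.69.
sweet potato + strawberries with both tight: 2.455 servings and 2.578 servings → $4.68.
sweet potato + banana: intersection lies outside the first quadrant.
strawberries + banana with both tight: 2.876 servings and 2.018 servings → $3.57.
Cheapest feasible corner: $3.57.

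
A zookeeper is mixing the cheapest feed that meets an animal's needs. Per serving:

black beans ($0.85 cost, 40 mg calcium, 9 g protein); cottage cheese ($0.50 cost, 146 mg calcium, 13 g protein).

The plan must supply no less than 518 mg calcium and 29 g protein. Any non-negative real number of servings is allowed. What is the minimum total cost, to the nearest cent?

$1.77

An LP optimum is at a vertex; with two nutrient constraints at most two foods are used. Check each candidate.
black beans only: max(518/40, 29/9) = 12.95 servings → $11.01.
cottage cheese only: max(518/146, 29/13) = 3.548 servings → $1.77.
black beans + cottage cheese: the both-tight solution has a negative serving — not a feasible corner.
So the least-cost plan costs $1.77.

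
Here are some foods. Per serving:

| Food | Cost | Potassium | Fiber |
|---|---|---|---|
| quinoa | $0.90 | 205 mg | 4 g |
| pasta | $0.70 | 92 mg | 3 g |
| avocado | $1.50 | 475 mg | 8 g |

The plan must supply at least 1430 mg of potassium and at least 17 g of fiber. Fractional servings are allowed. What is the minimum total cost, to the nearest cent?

$4.52

At the optimum either one food covers both requirements or two foods hit both targets exactly; no other combination can be cheaper.
quinoa only: max(1430/205, 17/4) = 6.976 servings → $6.28.
pasta only: max(1430/92, 17/3) = 15.54 servings → $10.88.
avocado only: max(1430/475, 17/8) = 3.011 servings → $4.52.
quinoa + pasta: the both-tight solution has a negative serving — not a feasible corner.
quinoa + avocado with both targets exact would need a negative amount; discard.
pasta + avocado: intersection lies outside the first quadrant.
The minimum over all feasible corners is $4.52.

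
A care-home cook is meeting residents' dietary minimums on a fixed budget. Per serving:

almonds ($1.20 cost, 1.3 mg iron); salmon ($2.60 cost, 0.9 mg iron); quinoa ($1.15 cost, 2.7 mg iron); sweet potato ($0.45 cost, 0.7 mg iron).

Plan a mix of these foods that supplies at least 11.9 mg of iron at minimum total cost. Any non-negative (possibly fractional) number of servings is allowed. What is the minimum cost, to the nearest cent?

$5.07

Cost per mg of iron: quinoa $0.4259, sweet potato $0.6429, almonds $0.9231, salmon $2.8889.
With no serving limits, use only quinoa: 11.9 mg / 2.7 mg = 4.407 servings × $1.15 = $5.07.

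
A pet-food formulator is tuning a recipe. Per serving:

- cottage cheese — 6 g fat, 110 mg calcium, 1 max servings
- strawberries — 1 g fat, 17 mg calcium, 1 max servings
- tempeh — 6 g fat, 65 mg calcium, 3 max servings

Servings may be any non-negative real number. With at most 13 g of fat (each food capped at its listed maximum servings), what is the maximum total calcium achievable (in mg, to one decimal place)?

Calcium per g fat: cottage cheese 18.33, strawberries 17, tempeh 10.83.
Take 1 serving of cottage cheese: uses 6 g fat, +110.0 mg calcium (running total 110.0 mg).
Take 1 serving of strawberries: uses 1 g fat, +17.0 mg calcium (running total 127.0 mg).
Take 1 serving of tempeh: uses 6 g fat, +65.0 mg calcium (running total 192.0 mg).
Filling greedily by calcium-per-g fat is optimal for one linear limit, giving 192.0 mg.

192.0 mg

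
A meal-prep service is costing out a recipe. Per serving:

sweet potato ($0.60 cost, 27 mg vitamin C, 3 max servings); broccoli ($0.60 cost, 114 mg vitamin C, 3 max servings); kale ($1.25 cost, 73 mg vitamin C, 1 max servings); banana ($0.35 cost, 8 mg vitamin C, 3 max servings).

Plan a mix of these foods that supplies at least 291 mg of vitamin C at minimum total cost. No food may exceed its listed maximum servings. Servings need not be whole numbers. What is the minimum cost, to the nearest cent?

Cost per mg of vitamin C: broccoli $0.0053, kale $0.0171, sweet potato $0.0222, banana $0.0437.
Take 2.553 servings of broccoli: +291.0 mg vitamin C for $1.53 (total $1.53, still need 0.0 mg).
Greedy by cheapest-per-mg is optimal for a single linear constraint, so the minimum cost is $1.53.

$1.53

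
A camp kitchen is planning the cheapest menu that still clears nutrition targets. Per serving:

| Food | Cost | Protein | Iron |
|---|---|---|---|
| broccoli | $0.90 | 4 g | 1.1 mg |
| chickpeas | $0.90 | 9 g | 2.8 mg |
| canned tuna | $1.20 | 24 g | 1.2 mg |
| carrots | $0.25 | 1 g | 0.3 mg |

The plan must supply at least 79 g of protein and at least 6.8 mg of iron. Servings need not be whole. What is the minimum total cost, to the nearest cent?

At the optimum either one food covers both requirements or two foods hit both targets exactly; no other combination can be cheaper.
broccoli only: max(79/4, 6.8/1.1) = 19.75 servings → $17.77.
chickpeas only: max(79/9, 6.8/2.8) = 8.778 servings → $7.90.
canned tuna only: max(79/24, 6.8/1.2) = 5.667 servings → $6.80.
carrots only: max(79/1, 6.8/0.3) = 79 servings → $19.75.
broccoli + chickpeas with both targets exact would need a negative amount; discard.
broccoli + canned tuna with both tight: 3.167 servings and 2.764 servings → $6.17.
broccoli + carrots: the both-tight solution has a negative serving — not a feasible corner.
chickpeas + canned tuna with both tight: 1.213 servings and 2.837 servings → $4.50.
chickpeas + carrots with both targets exact would need a negative amount; discard.
canned tuna + carrots with both tight: 2.817 servings and 11.4 servings → $6.23.
So the least-cost plan costs $4.50.

$4.50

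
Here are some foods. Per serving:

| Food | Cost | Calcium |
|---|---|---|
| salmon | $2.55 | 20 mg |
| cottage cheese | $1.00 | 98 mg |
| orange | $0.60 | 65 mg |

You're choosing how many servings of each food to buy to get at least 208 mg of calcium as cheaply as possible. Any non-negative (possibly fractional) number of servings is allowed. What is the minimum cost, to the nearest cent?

$1.92

Cost per mg of calcium: orange $0.0092, cottage cheese $0.0102, salmon $0.1275.
With no serving limits, use only orange: 208 mg / 65 mg = 3.2 servings × $0.60 = $1.92.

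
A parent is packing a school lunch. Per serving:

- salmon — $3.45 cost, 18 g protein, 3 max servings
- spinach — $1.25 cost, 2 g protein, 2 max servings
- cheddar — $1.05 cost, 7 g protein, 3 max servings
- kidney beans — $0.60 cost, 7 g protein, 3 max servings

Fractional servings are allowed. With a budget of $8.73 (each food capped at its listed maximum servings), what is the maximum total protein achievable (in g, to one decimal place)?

61.7 g

Protein per dollar: kidney beans 11.67, cheddar 6.667, salmon 5.217, spinach 1.6.
Take 3 servings of kidney beans: spends $1.80, +21.0 g protein (running total 21.0 g).
Take 3 servings of cheddar: spends $3.15, +21.0 g protein (running total 42.0 g).
Take 1.096 servings of salmon: spends $3.78, +19.7 g protein (running total 61.7 g).
Greedy by best ratio exhausts the cost allowance optimally: 61.7 g.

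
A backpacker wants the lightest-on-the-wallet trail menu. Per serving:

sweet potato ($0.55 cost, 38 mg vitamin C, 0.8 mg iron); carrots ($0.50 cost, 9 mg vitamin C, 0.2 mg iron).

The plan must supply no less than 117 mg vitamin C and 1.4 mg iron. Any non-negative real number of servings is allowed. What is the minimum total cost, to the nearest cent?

$1.69

sweet potato only: max(117/38, 1.4/0.8) = 3.079 servings → $1.69.
carrots only: max(117/9, 1.4/0.2) = 13 servings → $6.50.
sweet potato + carrots with both targets exact would need a negative amount; discard.
Cheapest feasible corner: $1.69.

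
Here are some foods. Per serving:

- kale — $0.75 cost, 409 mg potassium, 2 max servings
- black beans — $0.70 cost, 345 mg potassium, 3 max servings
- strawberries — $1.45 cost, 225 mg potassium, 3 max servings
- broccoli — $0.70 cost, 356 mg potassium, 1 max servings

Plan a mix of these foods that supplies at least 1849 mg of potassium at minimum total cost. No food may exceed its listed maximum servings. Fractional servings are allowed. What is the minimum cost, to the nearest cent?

$3.57

Cost per mg of potassium: kale $0.0018, broccoli $0.0020, black beans $0.0020, strawberries $0.0064.
Take 2 servings of kale: +818.0 mg potassium for $1.50 (total $1.50, still need 1031.0 mg).
Take 1 serving of broccoli: +356.0 mg potassium for $0.70 (total $2.20, still need 675.0 mg).
Take 1.957 servings of black beans: +675.0 mg potassium for $1.37 (total $3.57, still need 0.0 mg).
Filling from the cheapest source first is optimal under one linear minimum: $3.57.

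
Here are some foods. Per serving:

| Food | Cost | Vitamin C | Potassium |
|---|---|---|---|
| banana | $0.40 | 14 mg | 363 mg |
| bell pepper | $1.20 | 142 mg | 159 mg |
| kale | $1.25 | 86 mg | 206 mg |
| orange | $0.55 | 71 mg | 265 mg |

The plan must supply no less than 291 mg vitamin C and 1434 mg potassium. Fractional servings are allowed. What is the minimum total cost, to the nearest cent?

An LP optimum is at a vertex; with two nutrient constraints at most two foods are used. Check each candidate.
banana only: max(291/14, 1434/363) = 20.79 servings → $8.31.
bell pepper only: max(291/142, 1434/159) = 9.019 servings → $10.82.
kale only: max(291/86, 1434/206) = 6.961 servings → $8.70.
orange only: max(291/71, 1434/265) = 5.411 servings → $2.98.
banana + bell pepper with both tight: 3.191 servings and 1.735 servings → $3.36.
banana + kale with both tight: 2.237 servings and 3.02 servings → $4.67.
banana + orange with both tight: 1.119 servings and 3.878 servings → $2.58.
bell pepper + kale: intersection lies outside the first quadrant.
bell pepper + orange: the both-tight solution has a negative serving — not a feasible corner.
kale + orange: intersection lies outside the first quadrant.
So the least-cost plan costs $2.58.

$2.58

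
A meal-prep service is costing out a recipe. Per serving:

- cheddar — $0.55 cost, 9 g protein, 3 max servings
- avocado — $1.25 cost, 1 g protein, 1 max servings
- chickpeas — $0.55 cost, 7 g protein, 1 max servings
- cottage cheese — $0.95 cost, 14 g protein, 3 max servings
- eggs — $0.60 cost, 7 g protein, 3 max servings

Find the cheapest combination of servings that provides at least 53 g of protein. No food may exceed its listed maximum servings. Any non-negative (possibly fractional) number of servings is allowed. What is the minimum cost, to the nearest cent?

Cost per g of protein: cheddar $0.0611, cottage cheese $0.0679, chickpeas $0.0786, eggs $0.0857, avocado $1.2500.
Take 3 servings of cheddar: +27.0 g protein for $1.65 (total $1.65, still need 26.0 g).
Take 1.857 servings of cottage cheese: +26.0 g protein for $1.76 (total $3.41, still need 0.0 g).
Filling from the cheapest source first is optimal under one linear minimum: $3.41.

$3.41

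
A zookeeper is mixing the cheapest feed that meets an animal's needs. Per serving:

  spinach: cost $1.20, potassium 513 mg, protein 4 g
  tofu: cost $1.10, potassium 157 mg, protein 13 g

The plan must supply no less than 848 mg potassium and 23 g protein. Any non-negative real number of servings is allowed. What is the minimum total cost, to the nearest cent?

$3.00

spinach only: max(848/513, 23/4) = 5.75 servings → $6.90.
tofu only: max(848/157, 23/13) = 5.401 servings → $5.94.
spinach + tofu with both tight: 1.227 servings and 1.392 servings → $3.00.
The minimum over all feasible corners is $3.00.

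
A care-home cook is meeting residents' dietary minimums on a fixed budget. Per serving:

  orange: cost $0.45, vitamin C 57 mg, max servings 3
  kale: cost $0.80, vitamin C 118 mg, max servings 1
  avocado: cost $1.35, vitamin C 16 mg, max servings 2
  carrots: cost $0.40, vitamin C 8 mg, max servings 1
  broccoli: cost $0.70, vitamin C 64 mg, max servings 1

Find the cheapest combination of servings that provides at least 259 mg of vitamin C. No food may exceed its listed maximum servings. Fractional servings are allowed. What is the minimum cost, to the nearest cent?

Cost per mg of vitamin C: kale $0.0068, orange $0.0079, broccoli $0.0109, carrots $0.0500, avocado $0.0844.
Take 1 serving of kale: +118.0 mg vitamin C for $0.80 (total $0.80, still need 141.0 mg).
Take 2.474 servings of orange: +141.0 mg vitamin C for $1.11 (total $1.91, still need 0.0 mg).
Greedy by cheapest-per-mg is optimal for a single linear constraint, so the minimum cost is $1.91.

$1.91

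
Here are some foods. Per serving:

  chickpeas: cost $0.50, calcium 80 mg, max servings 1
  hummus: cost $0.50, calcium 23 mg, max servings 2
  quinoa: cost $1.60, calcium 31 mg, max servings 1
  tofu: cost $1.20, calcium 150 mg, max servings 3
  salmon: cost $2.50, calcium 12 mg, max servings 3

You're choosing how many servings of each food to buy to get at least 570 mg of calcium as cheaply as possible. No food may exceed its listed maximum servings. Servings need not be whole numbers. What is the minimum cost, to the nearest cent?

Cost per mg of calcium: chickpeas $0.0063, tofu $0.0080, hummus $0.0217, quinoa $0.0516, salmon $0.2083.
Take 1 serving of chickpeas: +80.0 mg calcium for $0.50 (total $0.50, still need 490.0 mg).
Take 3 servings of tofu: +450.0 mg calcium for $3.60 (total $4.10, still need 40.0 mg).
Take 1.739 servings of hummus: +40.0 mg calcium for $0.87 (total $4.97, still need 0.0 mg).
Filling from the cheapest source first is optimal under one linear minimum: $4.97.

$4.97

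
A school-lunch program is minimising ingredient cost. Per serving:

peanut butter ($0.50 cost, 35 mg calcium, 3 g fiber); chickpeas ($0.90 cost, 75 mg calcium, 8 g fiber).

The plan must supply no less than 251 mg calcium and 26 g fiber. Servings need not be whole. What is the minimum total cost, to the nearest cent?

$3.01

This is a tiny linear program; its minimum lies at a vertex of the feasible set. List the vertices and price them.
peanut butter only: max(251/35, 26/3) = 8.667 servings → $4.33.
chickpeas only: max(251/75, 26/8) = 3.347 servings → $3.01.
peanut butter + chickpeas with both tight: 1.055 servings and 2.855 servings → $3.10.
The minimum over all feasible corners is $3.01.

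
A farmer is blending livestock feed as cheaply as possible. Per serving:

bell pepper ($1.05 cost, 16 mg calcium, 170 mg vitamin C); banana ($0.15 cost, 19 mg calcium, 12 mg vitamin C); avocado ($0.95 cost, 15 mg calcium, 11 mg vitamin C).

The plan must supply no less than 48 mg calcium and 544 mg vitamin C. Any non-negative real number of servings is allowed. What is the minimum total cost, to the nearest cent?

bell pepper only: max(48/16, 544/170) = 3.2 servings → $3.36.
banana only: max(48/19, 544/12) = 45.33 servings → $6.80.
avocado only: max(48/15, 544/11) = 49.45 servings → $46.98.
bell pepper + banana: intersection lies outside the first quadrant.
bell pepper + avocado with both targets exact would need a negative amount; discard.
banana + avocado: intersection lies outside the first quadrant.
So the least-cost plan costs $3.36.

$3.36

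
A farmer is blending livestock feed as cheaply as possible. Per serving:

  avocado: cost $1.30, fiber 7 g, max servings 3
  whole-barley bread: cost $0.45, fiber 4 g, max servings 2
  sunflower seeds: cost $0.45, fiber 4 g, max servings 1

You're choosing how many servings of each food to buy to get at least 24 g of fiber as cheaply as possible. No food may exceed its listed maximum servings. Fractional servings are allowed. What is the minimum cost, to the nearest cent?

Cost per g of fiber: whole-barley bread $0.1125, sunflower seeds $0.1125, avocado $0.1857.
Take 2 servings of whole-barley bread: +8.0 g fiber for $0.90 (total $0.90, still need 16.0 g).
Take 1 serving of sunflower seeds: +4.0 g fiber for $0.45 (total $1.35, still need 12.0 g).
Take 1.714 servings of avocado: +12.0 g fiber for $2.23 (total $3.58, still need 0.0 g).
Filling from the cheapest source first is optimal under one linear minimum: $3.58.

$3.58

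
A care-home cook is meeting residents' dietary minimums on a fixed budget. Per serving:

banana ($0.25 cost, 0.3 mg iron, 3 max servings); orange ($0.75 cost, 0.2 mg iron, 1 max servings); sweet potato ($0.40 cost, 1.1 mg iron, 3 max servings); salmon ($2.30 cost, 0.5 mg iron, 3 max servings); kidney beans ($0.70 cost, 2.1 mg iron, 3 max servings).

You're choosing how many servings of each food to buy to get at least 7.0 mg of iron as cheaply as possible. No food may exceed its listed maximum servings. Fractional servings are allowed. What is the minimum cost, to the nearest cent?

$2.35

Cost per mg of iron: kidney beans $0.3333, sweet potato $0.3636, banana $0.8333, orange $3.7500, salmon $4.6000.
Take 3 servings of kidney beans: +6.3 mg iron for $2.10 (total $2.10, still need 0.7 mg).
Take 0.6364 servings of sweet potato: +0.7 mg iron for $0.25 (total $2.35, still need 0.0 mg).
Greedy by cheapest-per-mg is optimal for a single linear constraint, so the minimum cost is $2.35.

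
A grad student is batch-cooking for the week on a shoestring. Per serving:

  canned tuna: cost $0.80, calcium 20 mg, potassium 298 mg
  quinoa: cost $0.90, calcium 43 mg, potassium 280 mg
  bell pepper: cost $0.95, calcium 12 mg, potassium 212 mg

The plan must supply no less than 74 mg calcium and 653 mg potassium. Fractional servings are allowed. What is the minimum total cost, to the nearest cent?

$1.94

Compare the cost at each extreme point of the feasible region.
canned tuna only: max(74/20, 653/298) = 3.7 servings → $2.96.
quinoa only: max(74/43, 653/280) = 2.332 servings → $2.10.
bell pepper only: max(74/12, 653/212) = 6.167 servings → $5.86.
canned tuna + quinoa with both tight: 1.02 servings and 1.246 servings → $1.94.
canned tuna + bell pepper: intersection lies outside the first quadrant.
quinoa + bell pepper with both tight: 1.364 servings and 1.278 servings → $2.44.
The minimum over all feasible corners is $1.94.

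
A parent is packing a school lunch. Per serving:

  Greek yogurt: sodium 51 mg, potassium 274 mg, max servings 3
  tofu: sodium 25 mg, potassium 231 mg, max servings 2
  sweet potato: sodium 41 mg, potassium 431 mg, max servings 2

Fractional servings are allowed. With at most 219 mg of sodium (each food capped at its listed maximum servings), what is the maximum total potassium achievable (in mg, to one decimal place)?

Potassium per mg sodium: sweet potato 10.51, tofu 9.24, Greek yogurt 5.373.
Take 2 servings of sweet potato: uses 82 mg sodium, +862.0 mg potassium (running total 862.0 mg).
Take 2 servings of tofu: uses 50 mg sodium, +462.0 mg potassium (running total 1324.0 mg).
Take 1.706 servings of Greek yogurt: uses 87 mg sodium, +467.4 mg potassium (running total 1791.4 mg).
Filling greedily by potassium-per-mg sodium is optimal for one linear limit, giving 1791.4 mg.

1791.4 mg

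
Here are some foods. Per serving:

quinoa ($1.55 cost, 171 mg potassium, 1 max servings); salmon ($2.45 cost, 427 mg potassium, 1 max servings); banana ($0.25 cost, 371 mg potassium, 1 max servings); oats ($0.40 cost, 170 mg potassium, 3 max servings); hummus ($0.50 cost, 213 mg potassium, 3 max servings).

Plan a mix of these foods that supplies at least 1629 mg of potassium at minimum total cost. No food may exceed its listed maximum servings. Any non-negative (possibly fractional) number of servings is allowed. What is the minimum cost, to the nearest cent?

Cost per mg of potassium: banana $0.0007, hummus $0.0023, oats $0.0024, salmon $0.0057, quinoa $0.0091.
Take 1 serving of banana: +371.0 mg potassium for $0.25 (total $0.25, still need 1258.0 mg).
Take 3 servings of hummus: +639.0 mg potassium for $1.50 (total $1.75, still need 619.0 mg).
Take 3 servings of oats: +510.0 mg potassium for $1.20 (total $2.95, still need 109.0 mg).
Take 0.2553 servings of salmon: +109.0 mg potassium for $0.63 (total $3.58, still need 0.0 mg).
Greedy by cheapest-per-mg is optimal for a single linear constraint, so the minimum cost is $3.58.

$3.58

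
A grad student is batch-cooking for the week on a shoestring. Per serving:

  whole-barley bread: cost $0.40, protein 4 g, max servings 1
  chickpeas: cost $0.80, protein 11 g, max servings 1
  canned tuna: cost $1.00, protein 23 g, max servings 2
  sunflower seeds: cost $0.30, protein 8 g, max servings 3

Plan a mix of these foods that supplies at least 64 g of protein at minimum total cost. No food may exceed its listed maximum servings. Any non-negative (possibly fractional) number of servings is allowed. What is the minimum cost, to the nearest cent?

Cost per g of protein: sunflower seeds $0.0375, canned tuna $0.0435, chickpeas $0.0727, whole-barley bread $0.1000.
Take 3 servings of sunflower seeds: +24.0 g protein for $0.90 (total $0.90, still need 40.0 g).
Take 1.739 servings of canned tuna: +40.0 g protein for $1.74 (total $2.64, still need 0.0 g).
Greedy by cheapest-per-g is optimal for a single linear constraint, so the minimum cost is $2.64.

$2.64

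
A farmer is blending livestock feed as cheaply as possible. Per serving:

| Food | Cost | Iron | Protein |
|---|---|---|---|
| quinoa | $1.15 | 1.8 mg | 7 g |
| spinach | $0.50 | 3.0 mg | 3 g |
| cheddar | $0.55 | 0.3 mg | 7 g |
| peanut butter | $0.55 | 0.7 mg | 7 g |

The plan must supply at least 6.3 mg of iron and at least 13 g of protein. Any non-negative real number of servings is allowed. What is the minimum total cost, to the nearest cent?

$1.51

A basic optimal solution has at most two foods positive. Try each food alone and each pair with both targets met exactly.
quinoa only: max(6.3/1.8, 13/7) = 3.5 servings → $4.03.
spinach only: max(6.3/3.0, 13/3) = 4.333 servings → $2.17.
cheddar only: max(6.3/0.3, 13/7) = 21 servings → $11.55.
peanut butter only: max(6.3/0.7, 13/7) = 9 servings → $4.95.
quinoa + spinach with both tight: 1.288 servings and 1.327 servings → $2.15.
quinoa + cheddar: the both-tight solution has a negative serving — not a feasible corner.
quinoa + peanut butter: the both-tight solution has a negative serving — not a feasible corner.
spinach + cheddar with both tight: 2 servings and 1 serving → $1.55.
spinach + peanut butter with both tight: 1.852 servings and 1.063 servings → $1.51.
cheddar + peanut butter with both targets exact would need a negative amount; discard.
So the least-cost plan costs $1.51.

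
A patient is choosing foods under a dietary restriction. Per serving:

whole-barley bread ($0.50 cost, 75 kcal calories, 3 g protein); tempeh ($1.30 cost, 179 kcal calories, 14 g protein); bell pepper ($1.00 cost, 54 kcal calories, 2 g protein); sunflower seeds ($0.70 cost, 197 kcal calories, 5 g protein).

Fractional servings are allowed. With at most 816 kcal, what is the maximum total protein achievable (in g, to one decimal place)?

Protein per kcal: tempeh 0.07821, whole-barley bread 0.04, bell pepper 0.03704, sunflower seeds 0.02538.
With no serving limits, spend the whole calories allowance on tempeh: 816 kcal / 179 kcal × 14 g = 63.8 g.

63.8 g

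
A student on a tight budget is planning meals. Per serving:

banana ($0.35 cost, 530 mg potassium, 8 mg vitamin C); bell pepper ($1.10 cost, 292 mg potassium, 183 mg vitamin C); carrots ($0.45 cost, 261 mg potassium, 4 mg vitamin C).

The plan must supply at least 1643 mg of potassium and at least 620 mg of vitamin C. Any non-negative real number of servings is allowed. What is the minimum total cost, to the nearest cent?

$4.11

An LP optimum is at a vertex; with two nutrient constraints at most two foods are used. Check each candidate.
banana only: max(1643/530, 620/8) = 77.5 servings → $27.12.
bell pepper only: max(1643/292, 620/183) = 5.627 servings → $6.19.
carrots only: max(1643/261, 620/4) = 155 servings → $69.75.
banana + bell pepper with both tight: 1.264 servings and 3.333 servings → $4.11.
banana + carrots: intersection lies outside the first quadrant.
bell pepper + carrots with both tight: 3.332 servings and 2.567 servings → $4.82.
Cheapest feasible corner: $4.11.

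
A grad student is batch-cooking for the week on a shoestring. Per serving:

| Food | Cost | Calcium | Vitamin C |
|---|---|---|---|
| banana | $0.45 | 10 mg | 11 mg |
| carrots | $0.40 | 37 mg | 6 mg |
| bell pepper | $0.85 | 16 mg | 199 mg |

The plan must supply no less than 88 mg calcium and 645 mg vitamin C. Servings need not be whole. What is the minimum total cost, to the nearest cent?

$3.13

For a min-cost LP with two ≥-constraints, a basic feasible solution has at most two positive variables.
banana only: max(88/10, 645/11) = 58.64 servings → $26.39.
carrots only: max(88/37, 645/6) = 107.5 servings → $43.00.
bell pepper only: max(88/16, 645/199) = 5.5 servings → $4.67.
banana + carrots: intersection lies outside the first quadrant.
banana + bell pepper with both tight: 3.965 servings and 3.022 servings → $4.35.
carrots + bell pepper with both tight: 0.9897 servings and 3.211 servings → $3.13.
Cheapest feasible corner: $3.13.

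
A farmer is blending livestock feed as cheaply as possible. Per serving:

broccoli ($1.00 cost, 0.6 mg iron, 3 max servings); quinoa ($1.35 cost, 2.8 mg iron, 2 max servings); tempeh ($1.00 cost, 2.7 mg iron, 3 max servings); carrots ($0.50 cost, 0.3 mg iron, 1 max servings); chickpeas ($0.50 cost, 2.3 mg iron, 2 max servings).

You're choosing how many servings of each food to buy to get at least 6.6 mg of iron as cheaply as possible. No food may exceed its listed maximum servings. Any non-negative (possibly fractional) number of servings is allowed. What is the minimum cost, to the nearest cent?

Cost per mg of iron: chickpeas $0.2174, tempeh $0.3704, quinoa $0.4821, broccoli $1.6667, carrots $1.6667.
Take 2 servings of chickpeas: +4.6 mg iron for $1.00 (total $1.00, still need 2.0 mg).
Take 0.7407 servings of tempeh: +2.0 mg iron for $0.74 (total $1.74, still need 0.0 mg).
Greedy by cheapest-per-mg is optimal for a single linear constraint, so the minimum cost is $1.74.

$1.74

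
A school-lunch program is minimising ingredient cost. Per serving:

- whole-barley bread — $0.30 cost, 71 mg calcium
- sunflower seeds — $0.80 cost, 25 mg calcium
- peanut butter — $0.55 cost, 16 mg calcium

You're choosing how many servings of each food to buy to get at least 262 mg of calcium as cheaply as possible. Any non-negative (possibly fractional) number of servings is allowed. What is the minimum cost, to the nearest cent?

Cost per mg of calcium: whole-barley bread $0.0042, sunflower seeds $0.0320, peanut butter $0.0344.
With no serving limits, use only whole-barley bread: 262 mg / 71 mg = 3.69 servings × $0.30 = $1.11.

$1.11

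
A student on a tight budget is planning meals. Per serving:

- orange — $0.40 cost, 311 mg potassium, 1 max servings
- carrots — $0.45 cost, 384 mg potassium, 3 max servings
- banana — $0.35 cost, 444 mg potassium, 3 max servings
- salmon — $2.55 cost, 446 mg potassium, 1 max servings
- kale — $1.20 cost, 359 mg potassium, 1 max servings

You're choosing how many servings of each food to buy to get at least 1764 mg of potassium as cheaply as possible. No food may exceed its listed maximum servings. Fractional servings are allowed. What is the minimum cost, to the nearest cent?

$1.56

Cost per mg of potassium: banana $0.0008, carrots $0.0012, orange $0.0013, kale $0.0033, salmon $0.0057.
Take 3 servings of banana: +1332.0 mg potassium for $1.05 (total $1.05, still need 432.0 mg).
Take 1.125 servings of carrots: +432.0 mg potassium for $0.51 (total $1.56, still need 0.0 mg).
Filling from the cheapest source first is optimal under one linear minimum: $1.56.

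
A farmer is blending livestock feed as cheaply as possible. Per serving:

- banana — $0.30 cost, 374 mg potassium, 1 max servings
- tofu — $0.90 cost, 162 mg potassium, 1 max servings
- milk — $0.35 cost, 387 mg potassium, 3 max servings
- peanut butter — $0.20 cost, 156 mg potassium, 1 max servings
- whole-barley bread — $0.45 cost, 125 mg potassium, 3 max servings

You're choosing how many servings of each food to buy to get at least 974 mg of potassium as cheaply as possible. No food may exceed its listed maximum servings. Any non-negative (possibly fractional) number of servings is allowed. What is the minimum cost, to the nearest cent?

$0.84

Cost per mg of potassium: banana $0.0008, milk $0.0009, peanut butter $0.0013, whole-barley bread $0.0036, tofu $0.0056.
Take 1 serving of banana: +374.0 mg potassium for $0.30 (total $0.30, still need 600.0 mg).
Take 1.55 servings of milk: +600.0 mg potassium for $0.54 (total $0.84, still need 0.0 mg).
Filling from the cheapest source first is optimal under one linear minimum: $0.84.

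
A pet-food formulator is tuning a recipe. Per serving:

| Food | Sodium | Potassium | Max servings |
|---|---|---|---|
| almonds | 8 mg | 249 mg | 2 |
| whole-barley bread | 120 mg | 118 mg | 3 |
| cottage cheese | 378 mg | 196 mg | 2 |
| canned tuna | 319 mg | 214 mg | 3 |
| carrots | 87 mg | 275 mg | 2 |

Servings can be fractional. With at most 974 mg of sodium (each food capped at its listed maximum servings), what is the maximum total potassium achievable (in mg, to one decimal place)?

1686.4 mg

Potassium per mg sodium: almonds 31.12, carrots 3.161, whole-barley bread 0.9833, canned tuna 0.6708, cottage cheese 0.5185.
Take 2 servings of almonds: uses 16 mg sodium, +498.0 mg potassium (running total 498.0 mg).
Take 2 servings of carrots: uses 174 mg sodium, +550.0 mg potassium (running total 1048.0 mg).
Take 3 servings of whole-barley bread: uses 360 mg sodium, +354.0 mg potassium (running total 1402.0 mg).
Take 1.329 servings of canned tuna: uses 424 mg sodium, +284.4 mg potassium (running total 1686.4 mg).
Filling greedily by potassium-per-mg sodium is optimal for one linear limit, giving 1686.4 mg.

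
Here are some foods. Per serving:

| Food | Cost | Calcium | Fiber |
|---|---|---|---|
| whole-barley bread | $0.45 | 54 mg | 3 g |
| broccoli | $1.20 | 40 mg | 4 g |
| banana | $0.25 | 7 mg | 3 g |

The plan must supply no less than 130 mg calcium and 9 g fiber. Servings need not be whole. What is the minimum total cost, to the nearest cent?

For a min-cost LP with two ≥-constraints, a basic feasible solution has at most two positive variables.
whole-barley bread only: max(130/54, 9/3) = 3 servings → $1.35.
broccoli only: max(130/40, 9/4) = 3.25 servings → $3.90.
banana only: max(130/7, 9/3) = 18.57 servings → $4.64.
whole-barley bread + broccoli with both tight: 1.667 servings and 1 serving → $1.95.
whole-barley bread + banana with both tight: 2.319 servings and 0.6809 servings → $1.21.
broccoli + banana with both targets exact would need a negative amount; discard.
The minimum over all feasible corners is $1.21.

$1.21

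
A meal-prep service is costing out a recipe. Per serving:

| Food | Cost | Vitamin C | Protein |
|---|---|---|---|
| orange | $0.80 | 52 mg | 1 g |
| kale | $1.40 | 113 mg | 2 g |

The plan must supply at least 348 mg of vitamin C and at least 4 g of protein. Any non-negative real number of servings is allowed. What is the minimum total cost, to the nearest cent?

An LP optimum is at a vertex; with two nutrient constraints at most two foods are used. Check each candidate.
orange only: max(348/52, 4/1) = 6.692 servings → $5.35.
kale only: max(348/113, 4/2) = 3.08 servings → $4.31.
orange + kale: the both-tight solution has a negative serving — not a feasible corner.
Cheapest feasible corner: $4.31.

$4.31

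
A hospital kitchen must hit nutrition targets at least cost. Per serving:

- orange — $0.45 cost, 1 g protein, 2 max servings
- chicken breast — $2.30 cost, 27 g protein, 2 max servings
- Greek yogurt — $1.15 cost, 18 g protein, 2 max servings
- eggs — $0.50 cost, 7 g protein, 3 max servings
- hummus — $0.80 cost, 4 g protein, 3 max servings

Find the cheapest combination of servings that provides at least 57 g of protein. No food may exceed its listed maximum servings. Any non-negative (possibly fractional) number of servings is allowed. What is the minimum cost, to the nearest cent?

Cost per g of protein: Greek yogurt $0.0639, eggs $0.0714, chicken breast $0.0852, hummus $0.2000, orange $0.4500.
Take 2 servings of Greek yogurt: +36.0 g protein for $2.30 (total $2.30, still need 21.0 g).
Take 3 servings of eggs: +21.0 g protein for $1.50 (total $3.80, still need 0.0 g).
Filling from the cheapest source first is optimal under one linear minimum: $3.80.

$3.80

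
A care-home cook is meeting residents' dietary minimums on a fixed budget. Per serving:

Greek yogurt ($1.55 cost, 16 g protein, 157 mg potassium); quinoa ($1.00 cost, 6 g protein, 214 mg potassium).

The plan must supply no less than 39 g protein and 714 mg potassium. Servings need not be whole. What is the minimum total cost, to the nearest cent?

$4.67

Compare the cost at each extreme point of the feasible region.
Greek yogurt only: max(39/16, 714/157) = 4.548 servings → $7.05.
quinoa only: max(39/6, 714/214) = 6.5 servings → $6.50.
Greek yogurt + quinoa with both tight: 1.637 servings and 2.136 servings → $4.67.
Cheapest feasible corner: $4.67.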